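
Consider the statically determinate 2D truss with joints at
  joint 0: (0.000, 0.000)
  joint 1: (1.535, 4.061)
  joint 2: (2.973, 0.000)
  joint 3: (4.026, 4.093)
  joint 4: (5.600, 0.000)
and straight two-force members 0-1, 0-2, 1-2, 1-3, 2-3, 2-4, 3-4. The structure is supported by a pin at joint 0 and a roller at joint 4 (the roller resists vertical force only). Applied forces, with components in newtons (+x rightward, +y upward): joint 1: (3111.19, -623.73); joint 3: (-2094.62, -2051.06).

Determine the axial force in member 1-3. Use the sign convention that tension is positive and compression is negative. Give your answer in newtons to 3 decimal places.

N=5 nodes, M=7 members, R=3 reactions → 2N=10, M+R=10
member 0 (0-1): L=4.3414, (cx,cy)=(0.3536,0.9354)
member 1 (0-2): L=2.9730, (cx,cy)=(1.0000,0.0000)
member 2 (1-2): L=4.3081, (cx,cy)=(0.3338,-0.9426)
member 3 (1-3): L=2.4912, (cx,cy)=(0.9999,0.0128)
member 4 (2-3): L=4.2263, (cx,cy)=(0.2492,0.9685)
member 5 (2-4): L=2.6270, (cx,cy)=(1.0000,0.0000)
member 6 (3-4): L=4.3852, (cx,cy)=(0.3589,-0.9334)
solve A·x = −loads:
  F[0-1] = -325.0240 N (compression)
  F[0-2] = +1131.4890 N (tension)
  F[1-2] = -381.3814 N (compression)
  F[1-3] = -3099.0629 N (compression)
  F[2-3] = +371.2148 N (tension)
  F[2-4] = +911.6971 N (tension)
  F[3-4] = -2540.0186 N (compression)
  Rx@0 = -1016.5700 N
  Ry@0 = +304.0300 N
  Ry@4 = +2370.7600 N

-3099.063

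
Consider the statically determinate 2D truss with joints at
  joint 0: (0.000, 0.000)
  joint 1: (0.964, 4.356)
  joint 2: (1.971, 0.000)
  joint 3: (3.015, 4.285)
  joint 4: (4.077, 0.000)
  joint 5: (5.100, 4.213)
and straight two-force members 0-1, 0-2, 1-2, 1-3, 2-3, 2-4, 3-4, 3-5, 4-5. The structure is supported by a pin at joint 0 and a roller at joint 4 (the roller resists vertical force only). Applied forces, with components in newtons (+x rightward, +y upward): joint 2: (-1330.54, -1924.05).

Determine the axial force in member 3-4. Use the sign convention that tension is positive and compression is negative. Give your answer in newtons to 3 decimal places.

-958.312

N=6 nodes, M=9 members, R=3 reactions → 2N=12, M+R=12
member 0 (0-1): L=4.4614, (cx,cy)=(0.2161,0.9764)
member 1 (0-2): L=1.9710, (cx,cy)=(1.0000,0.0000)
member 2 (1-2): L=4.4709, (cx,cy)=(0.2252,-0.9743)
member 3 (1-3): L=2.0522, (cx,cy)=(0.9994,-0.0346)
member 4 (2-3): L=4.4103, (cx,cy)=(0.2367,0.9716)
member 5 (2-4): L=2.1060, (cx,cy)=(1.0000,0.0000)
member 6 (3-4): L=4.4146, (cx,cy)=(0.2406,-0.9706)
member 7 (3-5): L=2.0862, (cx,cy)=(0.9994,-0.0345)
member 8 (4-5): L=4.3354, (cx,cy)=(0.2360,0.9718)
solve A·x = −loads:
  F[0-1] = -1017.9271 N (compression)
  F[0-2] = -1110.5904 N (compression)
  F[1-2] = +1036.1992 N (tension)
  F[1-3] = -453.6097 N (compression)
  F[2-3] = +941.2273 N (tension)
  F[2-4] = +230.5345 N (tension)
  F[3-4] = -958.3121 N (compression)
  F[3-5] = +0.0000 N (tension)
  F[4-5] = -0.0000 N (compression)
  Rx@0 = +1330.5400 N
  Ry@0 = +993.8801 N
  Ry@4 = +930.1699 N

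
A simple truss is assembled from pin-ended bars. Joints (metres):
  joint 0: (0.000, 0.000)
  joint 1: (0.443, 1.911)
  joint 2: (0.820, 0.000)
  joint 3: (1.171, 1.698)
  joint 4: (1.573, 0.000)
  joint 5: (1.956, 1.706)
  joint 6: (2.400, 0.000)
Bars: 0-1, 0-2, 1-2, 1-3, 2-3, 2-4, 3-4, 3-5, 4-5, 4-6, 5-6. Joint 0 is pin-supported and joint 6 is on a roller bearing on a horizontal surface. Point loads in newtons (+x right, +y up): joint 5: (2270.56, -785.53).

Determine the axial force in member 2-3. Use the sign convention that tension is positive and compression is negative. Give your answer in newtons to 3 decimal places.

N=7 nodes, M=11 members, R=3 reactions → 2N=14, M+R=14
member 0 (0-1): L=1.9617, (cx,cy)=(0.2258,0.9742)
member 1 (0-2): L=0.8200, (cx,cy)=(1.0000,0.0000)
member 2 (1-2): L=1.9478, (cx,cy)=(0.1935,-0.9811)
member 3 (1-3): L=0.7585, (cx,cy)=(0.9598,-0.2808)
member 4 (2-3): L=1.7339, (cx,cy)=(0.2024,0.9793)
member 5 (2-4): L=0.7530, (cx,cy)=(1.0000,0.0000)
member 6 (3-4): L=1.7449, (cx,cy)=(0.2304,-0.9731)
member 7 (3-5): L=0.7850, (cx,cy)=(0.9999,0.0102)
member 8 (4-5): L=1.7485, (cx,cy)=(0.2190,0.9757)
member 9 (4-6): L=0.8270, (cx,cy)=(1.0000,0.0000)
member 10 (5-6): L=1.7628, (cx,cy)=(0.2519,-0.9678)
solve A·x = −loads:
  F[0-1] = +1507.6123 N (tension)
  F[0-2] = +1930.0999 N (tension)
  F[1-2] = -1696.4241 N (compression)
  F[1-3] = +696.8389 N (tension)
  F[2-3] = +1699.5332 N (tension)
  F[2-4] = +1257.7163 N (tension)
  F[3-4] = -1495.0506 N (compression)
  F[3-5] = +1357.3450 N (tension)
  F[4-5] = +1491.0465 N (tension)
  F[4-6] = +586.6725 N (tension)
  F[5-6] = -2329.2890 N (compression)
  Rx@0 = -2270.5600 N
  Ry@0 = -1468.6667 N
  Ry@6 = +2254.1967 N

1699.533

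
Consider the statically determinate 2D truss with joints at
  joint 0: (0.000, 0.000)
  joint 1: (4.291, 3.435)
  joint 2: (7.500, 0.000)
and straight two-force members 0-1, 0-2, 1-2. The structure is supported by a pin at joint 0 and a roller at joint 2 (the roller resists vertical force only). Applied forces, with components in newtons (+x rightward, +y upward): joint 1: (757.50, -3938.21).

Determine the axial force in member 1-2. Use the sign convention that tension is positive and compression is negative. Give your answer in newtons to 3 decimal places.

-3558.211

N=3 nodes, M=3 members, R=3 reactions → 2N=6, M+R=6
member 0 (0-1): L=5.4965, (cx,cy)=(0.7807,0.6249)
member 1 (0-2): L=7.5000, (cx,cy)=(1.0000,0.0000)
member 2 (1-2): L=4.7007, (cx,cy)=(0.6827,-0.7307)
solve A·x = −loads:
  F[0-1] = -2141.1588 N (compression)
  F[0-2] = +2429.0460 N (tension)
  F[1-2] = -3558.2114 N (compression)
  Rx@0 = -757.5000 N
  Ry@0 = +1338.0938 N
  Ry@2 = +2600.1162 N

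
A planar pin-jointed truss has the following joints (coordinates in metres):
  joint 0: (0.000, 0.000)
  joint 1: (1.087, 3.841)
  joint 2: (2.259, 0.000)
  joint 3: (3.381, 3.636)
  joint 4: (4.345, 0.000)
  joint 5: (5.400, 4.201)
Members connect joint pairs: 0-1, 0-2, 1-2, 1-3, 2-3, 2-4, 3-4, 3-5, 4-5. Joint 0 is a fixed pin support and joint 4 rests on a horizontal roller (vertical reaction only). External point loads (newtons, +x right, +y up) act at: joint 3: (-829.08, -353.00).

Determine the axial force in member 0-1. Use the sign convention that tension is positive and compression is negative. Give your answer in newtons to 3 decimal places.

-802.435

N=6 nodes, M=9 members, R=3 reactions → 2N=12, M+R=12
member 0 (0-1): L=3.9918, (cx,cy)=(0.2723,0.9622)
member 1 (0-2): L=2.2590, (cx,cy)=(1.0000,0.0000)
member 2 (1-2): L=4.0158, (cx,cy)=(0.2918,-0.9565)
member 3 (1-3): L=2.3031, (cx,cy)=(0.9960,-0.0890)
member 4 (2-3): L=3.8052, (cx,cy)=(0.2949,0.9555)
member 5 (2-4): L=2.0860, (cx,cy)=(1.0000,0.0000)
member 6 (3-4): L=3.7616, (cx,cy)=(0.2563,-0.9666)
member 7 (3-5): L=2.0966, (cx,cy)=(0.9630,0.2695)
member 8 (4-5): L=4.3314, (cx,cy)=(0.2436,0.9699)
solve A·x = −loads:
  F[0-1] = -802.4353 N (compression)
  F[0-2] = -610.5729 N (compression)
  F[1-2] = +850.8719 N (tension)
  F[1-3] = -468.6903 N (compression)
  F[2-3] = -851.6960 N (compression)
  F[2-4] = -111.1177 N (compression)
  F[3-4] = +433.5920 N (tension)
  F[3-5] = -0.0000 N (compression)
  F[4-5] = +0.0000 N (tension)
  Rx@0 = +829.0800 N
  Ry@0 = +772.1121 N
  Ry@4 = -419.1121 N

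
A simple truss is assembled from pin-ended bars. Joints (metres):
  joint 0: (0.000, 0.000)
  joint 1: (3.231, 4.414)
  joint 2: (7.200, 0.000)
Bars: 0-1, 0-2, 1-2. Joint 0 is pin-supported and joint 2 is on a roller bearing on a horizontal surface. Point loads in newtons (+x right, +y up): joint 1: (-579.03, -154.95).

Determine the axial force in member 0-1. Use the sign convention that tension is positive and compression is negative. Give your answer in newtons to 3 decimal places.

-545.770

N=3 nodes, M=3 members, R=3 reactions → 2N=6, M+R=6
member 0 (0-1): L=5.4702, (cx,cy)=(0.5907,0.8069)
member 1 (0-2): L=7.2000, (cx,cy)=(1.0000,0.0000)
member 2 (1-2): L=5.9360, (cx,cy)=(0.6686,-0.7436)
solve A·x = −loads:
  F[0-1] = -545.7699 N (compression)
  F[0-2] = -256.6666 N (compression)
  F[1-2] = +383.8696 N (tension)
  Rx@0 = +579.0300 N
  Ry@0 = +440.3937 N
  Ry@2 = -285.4437 N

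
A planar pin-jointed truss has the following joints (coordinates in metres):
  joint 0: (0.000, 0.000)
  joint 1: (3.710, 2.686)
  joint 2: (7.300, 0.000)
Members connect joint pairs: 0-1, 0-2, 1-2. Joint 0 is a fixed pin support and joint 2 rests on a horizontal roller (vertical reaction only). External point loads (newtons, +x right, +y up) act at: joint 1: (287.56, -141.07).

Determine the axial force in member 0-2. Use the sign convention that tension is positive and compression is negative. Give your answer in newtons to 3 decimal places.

237.240

N=3 nodes, M=3 members, R=3 reactions → 2N=6, M+R=6
member 0 (0-1): L=4.5803, (cx,cy)=(0.8100,0.5864)
member 1 (0-2): L=7.3000, (cx,cy)=(1.0000,0.0000)
member 2 (1-2): L=4.4836, (cx,cy)=(0.8007,-0.5991)
solve A·x = −loads:
  F[0-1] = +62.1229 N (tension)
  F[0-2] = +237.2405 N (tension)
  F[1-2] = -296.2931 N (compression)
  Rx@0 = -287.5600 N
  Ry@0 = -36.4308 N
  Ry@2 = +177.5008 N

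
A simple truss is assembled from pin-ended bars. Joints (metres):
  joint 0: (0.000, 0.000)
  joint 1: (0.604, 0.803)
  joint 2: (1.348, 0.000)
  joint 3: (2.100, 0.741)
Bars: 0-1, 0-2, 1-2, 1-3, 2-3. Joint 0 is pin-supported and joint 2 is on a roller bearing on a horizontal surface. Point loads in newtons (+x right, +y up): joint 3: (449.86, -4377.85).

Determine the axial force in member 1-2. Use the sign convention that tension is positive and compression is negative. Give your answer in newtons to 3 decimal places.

-3931.776

N=4 nodes, M=5 members, R=3 reactions → 2N=8, M+R=8
member 0 (0-1): L=1.0048, (cx,cy)=(0.6011,0.7992)
member 1 (0-2): L=1.3480, (cx,cy)=(1.0000,0.0000)
member 2 (1-2): L=1.0947, (cx,cy)=(0.6796,-0.7335)
member 3 (1-3): L=1.4973, (cx,cy)=(0.9991,-0.0414)
member 4 (2-3): L=1.0557, (cx,cy)=(0.7123,0.7019)
solve A·x = −loads:
  F[0-1] = +3365.4354 N (tension)
  F[0-2] = -1573.1506 N (compression)
  F[1-2] = -3931.7759 N (compression)
  F[1-3] = +4699.2522 N (tension)
  F[2-3] = -5960.0986 N (compression)
  Rx@0 = -449.8600 N
  Ry@0 = -2689.5322 N
  Ry@2 = +7067.3822 N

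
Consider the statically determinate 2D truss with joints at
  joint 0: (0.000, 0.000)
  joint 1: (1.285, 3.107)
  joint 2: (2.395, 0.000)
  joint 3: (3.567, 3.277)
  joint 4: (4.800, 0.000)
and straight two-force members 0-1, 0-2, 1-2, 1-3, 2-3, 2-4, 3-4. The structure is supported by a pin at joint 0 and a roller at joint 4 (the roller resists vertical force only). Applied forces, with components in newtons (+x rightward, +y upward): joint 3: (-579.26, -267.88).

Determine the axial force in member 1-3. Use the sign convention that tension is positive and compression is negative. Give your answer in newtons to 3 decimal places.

N=5 nodes, M=7 members, R=3 reactions → 2N=10, M+R=10
member 0 (0-1): L=3.3622, (cx,cy)=(0.3822,0.9241)
member 1 (0-2): L=2.3950, (cx,cy)=(1.0000,0.0000)
member 2 (1-2): L=3.2993, (cx,cy)=(0.3364,-0.9417)
member 3 (1-3): L=2.2883, (cx,cy)=(0.9972,0.0743)
member 4 (2-3): L=3.4803, (cx,cy)=(0.3368,0.9416)
member 5 (2-4): L=2.4050, (cx,cy)=(1.0000,0.0000)
member 6 (3-4): L=3.5013, (cx,cy)=(0.3522,-0.9359)
solve A·x = −loads:
  F[0-1] = -502.4180 N (compression)
  F[0-2] = -387.2432 N (compression)
  F[1-2] = +465.4391 N (tension)
  F[1-3] = -349.5716 N (compression)
  F[2-3] = -465.4961 N (compression)
  F[2-4] = -73.8962 N (compression)
  F[3-4] = +209.8393 N (tension)
  Rx@0 = +579.2600 N
  Ry@0 = +464.2773 N
  Ry@4 = -196.3973 N

-349.572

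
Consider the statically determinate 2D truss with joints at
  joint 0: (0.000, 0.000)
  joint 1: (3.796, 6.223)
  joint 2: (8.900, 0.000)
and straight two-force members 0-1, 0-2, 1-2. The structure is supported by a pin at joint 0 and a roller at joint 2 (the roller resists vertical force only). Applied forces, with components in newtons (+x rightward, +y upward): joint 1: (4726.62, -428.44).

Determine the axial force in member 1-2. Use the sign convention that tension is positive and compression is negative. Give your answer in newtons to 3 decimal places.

-4510.684

N=3 nodes, M=3 members, R=3 reactions → 2N=6, M+R=6
member 0 (0-1): L=7.2894, (cx,cy)=(0.5208,0.8537)
member 1 (0-2): L=8.9000, (cx,cy)=(1.0000,0.0000)
member 2 (1-2): L=8.0484, (cx,cy)=(0.6342,-0.7732)
solve A·x = −loads:
  F[0-1] = +3583.4530 N (tension)
  F[0-2] = +2860.5146 N (tension)
  F[1-2] = -4510.6839 N (compression)
  Rx@0 = -4726.6200 N
  Ry@0 = -3059.2133 N
  Ry@2 = +3487.6533 N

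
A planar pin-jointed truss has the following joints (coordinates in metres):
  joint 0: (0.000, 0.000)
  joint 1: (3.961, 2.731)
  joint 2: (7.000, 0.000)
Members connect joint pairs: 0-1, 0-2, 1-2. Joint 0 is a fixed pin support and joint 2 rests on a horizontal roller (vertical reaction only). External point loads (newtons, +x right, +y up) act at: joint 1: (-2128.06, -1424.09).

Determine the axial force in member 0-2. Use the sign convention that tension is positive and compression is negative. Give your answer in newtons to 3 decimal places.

-27.170

N=3 nodes, M=3 members, R=3 reactions → 2N=6, M+R=6
member 0 (0-1): L=4.8112, (cx,cy)=(0.8233,0.5676)
member 1 (0-2): L=7.0000, (cx,cy)=(1.0000,0.0000)
member 2 (1-2): L=4.0858, (cx,cy)=(0.7438,-0.6684)
solve A·x = −loads:
  F[0-1] = -2551.8445 N (compression)
  F[0-2] = -27.1695 N (compression)
  F[1-2] = +36.5283 N (tension)
  Rx@0 = +2128.0600 N
  Ry@0 = +1448.5059 N
  Ry@2 = -24.4159 N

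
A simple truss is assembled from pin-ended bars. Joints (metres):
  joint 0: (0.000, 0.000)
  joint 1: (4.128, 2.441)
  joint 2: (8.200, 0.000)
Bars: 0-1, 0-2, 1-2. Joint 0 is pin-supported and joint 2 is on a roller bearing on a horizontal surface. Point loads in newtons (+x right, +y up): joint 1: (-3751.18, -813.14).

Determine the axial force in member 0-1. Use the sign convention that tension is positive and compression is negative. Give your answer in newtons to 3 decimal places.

-2987.165

N=3 nodes, M=3 members, R=3 reactions → 2N=6, M+R=6
member 0 (0-1): L=4.7957, (cx,cy)=(0.8608,0.5090)
member 1 (0-2): L=8.2000, (cx,cy)=(1.0000,0.0000)
member 2 (1-2): L=4.7476, (cx,cy)=(0.8577,-0.5142)
solve A·x = −loads:
  F[0-1] = -2987.1648 N (compression)
  F[0-2] = -1179.9219 N (compression)
  F[1-2] = +1375.6857 N (tension)
  Rx@0 = +3751.1800 N
  Ry@0 = +1520.4557 N
  Ry@2 = -707.3157 N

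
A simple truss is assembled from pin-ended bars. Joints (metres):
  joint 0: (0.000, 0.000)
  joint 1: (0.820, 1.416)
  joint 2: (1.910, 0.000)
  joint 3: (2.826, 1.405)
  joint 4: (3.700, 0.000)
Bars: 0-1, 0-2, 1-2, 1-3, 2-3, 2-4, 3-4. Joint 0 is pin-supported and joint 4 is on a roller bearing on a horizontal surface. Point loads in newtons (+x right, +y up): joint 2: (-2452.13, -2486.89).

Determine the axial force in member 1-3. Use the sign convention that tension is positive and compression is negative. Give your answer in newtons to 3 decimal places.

N=5 nodes, M=7 members, R=3 reactions → 2N=10, M+R=10
member 0 (0-1): L=1.6363, (cx,cy)=(0.5011,0.8654)
member 1 (0-2): L=1.9100, (cx,cy)=(1.0000,0.0000)
member 2 (1-2): L=1.7869, (cx,cy)=(0.6100,-0.7924)
member 3 (1-3): L=2.0060, (cx,cy)=(1.0000,-0.0055)
member 4 (2-3): L=1.6772, (cx,cy)=(0.5461,0.8377)
member 5 (2-4): L=1.7900, (cx,cy)=(1.0000,0.0000)
member 6 (3-4): L=1.6547, (cx,cy)=(0.5282,-0.8491)
solve A·x = −loads:
  F[0-1] = -1390.2913 N (compression)
  F[0-2] = -1755.4097 N (compression)
  F[1-2] = +1529.5677 N (tension)
  F[1-3] = -1629.7523 N (compression)
  F[2-3] = +1521.8407 N (tension)
  F[2-4] = +798.5890 N (tension)
  F[3-4] = -1511.8920 N (compression)
  Rx@0 = +2452.1300 N
  Ry@0 = +1203.1171 N
  Ry@4 = +1283.7729 N

-1629.752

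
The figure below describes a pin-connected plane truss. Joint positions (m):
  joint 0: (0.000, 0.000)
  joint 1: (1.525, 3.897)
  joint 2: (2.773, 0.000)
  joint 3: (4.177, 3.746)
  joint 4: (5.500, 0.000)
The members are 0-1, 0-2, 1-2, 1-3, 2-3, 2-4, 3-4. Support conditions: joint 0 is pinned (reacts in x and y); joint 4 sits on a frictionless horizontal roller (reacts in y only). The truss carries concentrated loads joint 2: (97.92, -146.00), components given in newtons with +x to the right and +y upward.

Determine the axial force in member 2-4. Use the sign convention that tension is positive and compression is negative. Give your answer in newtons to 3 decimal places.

N=5 nodes, M=7 members, R=3 reactions → 2N=10, M+R=10
member 0 (0-1): L=4.1848, (cx,cy)=(0.3644,0.9312)
member 1 (0-2): L=2.7730, (cx,cy)=(1.0000,0.0000)
member 2 (1-2): L=4.0920, (cx,cy)=(0.3050,-0.9524)
member 3 (1-3): L=2.6563, (cx,cy)=(0.9984,-0.0568)
member 4 (2-3): L=4.0005, (cx,cy)=(0.3510,0.9364)
member 5 (2-4): L=2.7270, (cx,cy)=(1.0000,0.0000)
member 6 (3-4): L=3.9728, (cx,cy)=(0.3330,-0.9429)
solve A·x = −loads:
  F[0-1] = -77.7348 N (compression)
  F[0-2] = +126.2479 N (tension)
  F[1-2] = +79.1477 N (tension)
  F[1-3] = -52.5521 N (compression)
  F[2-3] = +75.4206 N (tension)
  F[2-4] = +25.9975 N (tension)
  F[3-4] = -78.0665 N (compression)
  Rx@0 = -97.9200 N
  Ry@0 = +72.3895 N
  Ry@4 = +73.6105 N

25.998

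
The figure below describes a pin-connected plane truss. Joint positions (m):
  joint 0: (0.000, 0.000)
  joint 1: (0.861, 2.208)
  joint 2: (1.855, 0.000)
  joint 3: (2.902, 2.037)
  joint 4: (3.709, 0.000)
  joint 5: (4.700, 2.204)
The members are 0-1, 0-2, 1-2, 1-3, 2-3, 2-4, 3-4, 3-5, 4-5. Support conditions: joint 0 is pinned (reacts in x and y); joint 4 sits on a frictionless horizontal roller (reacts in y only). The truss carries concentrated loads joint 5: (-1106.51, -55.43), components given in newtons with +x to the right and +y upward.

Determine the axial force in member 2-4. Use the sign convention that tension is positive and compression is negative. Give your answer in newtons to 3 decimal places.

-190.875

N=6 nodes, M=9 members, R=3 reactions → 2N=12, M+R=12
member 0 (0-1): L=2.3699, (cx,cy)=(0.3633,0.9317)
member 1 (0-2): L=1.8550, (cx,cy)=(1.0000,0.0000)
member 2 (1-2): L=2.4214, (cx,cy)=(0.4105,-0.9119)
member 3 (1-3): L=2.0482, (cx,cy)=(0.9965,-0.0835)
member 4 (2-3): L=2.2903, (cx,cy)=(0.4571,0.8894)
member 5 (2-4): L=1.8540, (cx,cy)=(1.0000,0.0000)
member 6 (3-4): L=2.1910, (cx,cy)=(0.3683,-0.9297)
member 7 (3-5): L=1.8057, (cx,cy)=(0.9957,0.0925)
member 8 (4-5): L=2.4165, (cx,cy)=(0.4101,0.9120)
solve A·x = −loads:
  F[0-1] = -689.8476 N (compression)
  F[0-2] = -855.8874 N (compression)
  F[1-2] = +756.3924 N (tension)
  F[1-3] = -563.0892 N (compression)
  F[2-3] = -775.4983 N (compression)
  F[2-4] = -190.8749 N (compression)
  F[3-4] = +578.5467 N (tension)
  F[3-5] = -1133.5835 N (compression)
  F[4-5] = +54.1718 N (tension)
  Rx@0 = +1106.5100 N
  Ry@0 = +642.7115 N
  Ry@4 = -587.2815 N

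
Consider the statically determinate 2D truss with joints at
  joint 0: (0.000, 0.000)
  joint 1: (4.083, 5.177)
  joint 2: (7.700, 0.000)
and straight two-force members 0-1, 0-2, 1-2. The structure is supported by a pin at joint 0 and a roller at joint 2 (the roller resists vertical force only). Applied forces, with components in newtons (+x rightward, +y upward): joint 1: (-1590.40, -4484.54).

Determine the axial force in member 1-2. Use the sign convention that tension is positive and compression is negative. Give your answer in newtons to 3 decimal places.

-1596.454

N=3 nodes, M=3 members, R=3 reactions → 2N=6, M+R=6
member 0 (0-1): L=6.5933, (cx,cy)=(0.6193,0.7852)
member 1 (0-2): L=7.7000, (cx,cy)=(1.0000,0.0000)
member 2 (1-2): L=6.3154, (cx,cy)=(0.5727,-0.8197)
solve A·x = −loads:
  F[0-1] = -4044.7192 N (compression)
  F[0-2] = +914.3354 N (tension)
  F[1-2] = -1596.4542 N (compression)
  Rx@0 = +1590.4000 N
  Ry@0 = +3175.8548 N
  Ry@2 = +1308.6852 N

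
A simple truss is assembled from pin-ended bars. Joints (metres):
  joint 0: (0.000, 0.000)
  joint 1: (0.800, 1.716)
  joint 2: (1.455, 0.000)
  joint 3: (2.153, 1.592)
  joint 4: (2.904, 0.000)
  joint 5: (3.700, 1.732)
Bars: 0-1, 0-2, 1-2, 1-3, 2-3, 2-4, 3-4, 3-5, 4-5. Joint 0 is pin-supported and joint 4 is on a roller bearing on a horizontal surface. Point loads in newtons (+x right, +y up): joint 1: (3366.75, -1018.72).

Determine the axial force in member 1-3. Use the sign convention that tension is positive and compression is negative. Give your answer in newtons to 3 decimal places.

-1994.682

N=6 nodes, M=9 members, R=3 reactions → 2N=12, M+R=12
member 0 (0-1): L=1.8933, (cx,cy)=(0.4225,0.9063)
member 1 (0-2): L=1.4550, (cx,cy)=(1.0000,0.0000)
member 2 (1-2): L=1.8368, (cx,cy)=(0.3566,-0.9343)
member 3 (1-3): L=1.3587, (cx,cy)=(0.9958,-0.0913)
member 4 (2-3): L=1.7383, (cx,cy)=(0.4015,0.9158)
member 5 (2-4): L=1.4490, (cx,cy)=(1.0000,0.0000)
member 6 (3-4): L=1.7602, (cx,cy)=(0.4266,-0.9044)
member 7 (3-5): L=1.5533, (cx,cy)=(0.9959,0.0901)
member 8 (4-5): L=1.9062, (cx,cy)=(0.4176,0.9086)
solve A·x = −loads:
  F[0-1] = +1380.6688 N (tension)
  F[0-2] = +2783.3643 N (tension)
  F[1-2] = -2234.9754 N (compression)
  F[1-3] = -1994.6821 N (compression)
  F[2-3] = +2279.9133 N (tension)
  F[2-4] = +1070.8743 N (tension)
  F[3-4] = -2509.9891 N (compression)
  F[3-5] = +0.0000 N (tension)
  F[4-5] = -0.0000 N (compression)
  Rx@0 = -3366.7500 N
  Ry@0 = -1251.3623 N
  Ry@4 = +2270.0823 N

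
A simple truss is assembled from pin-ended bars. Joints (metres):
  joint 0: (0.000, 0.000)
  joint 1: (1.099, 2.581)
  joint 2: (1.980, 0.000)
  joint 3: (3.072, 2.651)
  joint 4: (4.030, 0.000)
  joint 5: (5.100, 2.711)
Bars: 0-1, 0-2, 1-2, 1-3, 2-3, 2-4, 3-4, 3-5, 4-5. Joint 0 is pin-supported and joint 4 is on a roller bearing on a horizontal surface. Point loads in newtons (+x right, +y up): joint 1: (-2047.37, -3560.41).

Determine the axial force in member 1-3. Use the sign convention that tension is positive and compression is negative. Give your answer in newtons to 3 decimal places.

267.215

N=6 nodes, M=9 members, R=3 reactions → 2N=12, M+R=12
member 0 (0-1): L=2.8052, (cx,cy)=(0.3918,0.9201)
member 1 (0-2): L=1.9800, (cx,cy)=(1.0000,0.0000)
member 2 (1-2): L=2.7272, (cx,cy)=(0.3230,-0.9464)
member 3 (1-3): L=1.9742, (cx,cy)=(0.9994,0.0355)
member 4 (2-3): L=2.8671, (cx,cy)=(0.3809,0.9246)
member 5 (2-4): L=2.0500, (cx,cy)=(1.0000,0.0000)
member 6 (3-4): L=2.8188, (cx,cy)=(0.3399,-0.9405)
member 7 (3-5): L=2.0289, (cx,cy)=(0.9996,0.0296)
member 8 (4-5): L=2.9145, (cx,cy)=(0.3671,0.9302)
solve A·x = −loads:
  F[0-1] = -4239.5951 N (compression)
  F[0-2] = -386.4362 N (compression)
  F[1-2] = +369.5801 N (tension)
  F[1-3] = +267.2152 N (tension)
  F[2-3] = -378.2769 N (compression)
  F[2-4] = -122.9719 N (compression)
  F[3-4] = +361.8284 N (tension)
  F[3-5] = -0.0000 N (compression)
  F[4-5] = +0.0000 N (tension)
  Rx@0 = +2047.3700 N
  Ry@0 = +3900.7007 N
  Ry@4 = -340.2907 N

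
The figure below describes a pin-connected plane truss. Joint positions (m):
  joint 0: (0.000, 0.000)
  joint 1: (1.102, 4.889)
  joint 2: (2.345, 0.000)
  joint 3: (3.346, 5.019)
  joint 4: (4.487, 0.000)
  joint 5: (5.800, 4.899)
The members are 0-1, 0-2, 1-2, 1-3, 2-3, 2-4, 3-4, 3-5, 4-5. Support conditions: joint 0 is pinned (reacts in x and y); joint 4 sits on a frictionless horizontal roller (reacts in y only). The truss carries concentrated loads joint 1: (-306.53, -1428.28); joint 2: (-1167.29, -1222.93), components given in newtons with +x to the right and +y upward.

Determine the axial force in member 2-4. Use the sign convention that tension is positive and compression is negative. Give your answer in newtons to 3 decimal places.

149.114

N=6 nodes, M=9 members, R=3 reactions → 2N=12, M+R=12
member 0 (0-1): L=5.0117, (cx,cy)=(0.2199,0.9755)
member 1 (0-2): L=2.3450, (cx,cy)=(1.0000,0.0000)
member 2 (1-2): L=5.0445, (cx,cy)=(0.2464,-0.9692)
member 3 (1-3): L=2.2478, (cx,cy)=(0.9983,0.0578)
member 4 (2-3): L=5.1178, (cx,cy)=(0.1956,0.9807)
member 5 (2-4): L=2.1420, (cx,cy)=(1.0000,0.0000)
member 6 (3-4): L=5.1471, (cx,cy)=(0.2217,-0.9751)
member 7 (3-5): L=2.4569, (cx,cy)=(0.9988,-0.0488)
member 8 (4-5): L=5.0719, (cx,cy)=(0.2589,0.9659)
solve A·x = −loads:
  F[0-1] = -2045.3500 N (compression)
  F[0-2] = -1024.0736 N (compression)
  F[1-2] = +568.1209 N (tension)
  F[1-3] = -283.6791 N (compression)
  F[2-3] = +685.5673 N (tension)
  F[2-4] = +149.1142 N (tension)
  F[3-4] = -672.6554 N (compression)
  F[3-5] = +0.0000 N (tension)
  F[4-5] = -0.0000 N (compression)
  Rx@0 = +1473.8200 N
  Ry@0 = +1995.2906 N
  Ry@4 = +655.9194 N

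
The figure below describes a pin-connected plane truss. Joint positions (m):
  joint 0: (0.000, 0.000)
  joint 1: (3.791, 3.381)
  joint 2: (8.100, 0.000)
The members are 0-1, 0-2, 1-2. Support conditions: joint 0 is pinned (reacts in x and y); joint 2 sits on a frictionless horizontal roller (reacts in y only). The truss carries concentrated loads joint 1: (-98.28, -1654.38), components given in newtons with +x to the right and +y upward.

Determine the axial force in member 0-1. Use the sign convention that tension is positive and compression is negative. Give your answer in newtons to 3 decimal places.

-1383.888

N=3 nodes, M=3 members, R=3 reactions → 2N=6, M+R=6
member 0 (0-1): L=5.0796, (cx,cy)=(0.7463,0.6656)
member 1 (0-2): L=8.1000, (cx,cy)=(1.0000,0.0000)
member 2 (1-2): L=5.4771, (cx,cy)=(0.7867,-0.6173)
solve A·x = −loads:
  F[0-1] = -1383.8885 N (compression)
  F[0-2] = +934.5316 N (tension)
  F[1-2] = -1187.8683 N (compression)
  Rx@0 = +98.2800 N
  Ry@0 = +921.1121 N
  Ry@2 = +733.2679 N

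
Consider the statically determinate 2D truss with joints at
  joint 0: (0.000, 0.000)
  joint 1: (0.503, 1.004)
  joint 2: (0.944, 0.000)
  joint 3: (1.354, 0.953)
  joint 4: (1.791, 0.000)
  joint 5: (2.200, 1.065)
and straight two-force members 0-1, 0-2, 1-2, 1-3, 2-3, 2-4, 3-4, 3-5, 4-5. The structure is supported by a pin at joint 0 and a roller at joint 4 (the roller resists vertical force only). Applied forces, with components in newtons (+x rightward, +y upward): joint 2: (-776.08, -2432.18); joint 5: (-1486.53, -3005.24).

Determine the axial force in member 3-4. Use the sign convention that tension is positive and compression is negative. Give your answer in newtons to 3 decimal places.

-1243.860

N=6 nodes, M=9 members, R=3 reactions → 2N=12, M+R=12
member 0 (0-1): L=1.1230, (cx,cy)=(0.4479,0.8941)
member 1 (0-2): L=0.9440, (cx,cy)=(1.0000,0.0000)
member 2 (1-2): L=1.0966, (cx,cy)=(0.4022,-0.9156)
member 3 (1-3): L=0.8525, (cx,cy)=(0.9982,-0.0598)
member 4 (2-3): L=1.0375, (cx,cy)=(0.3952,0.9186)
member 5 (2-4): L=0.8470, (cx,cy)=(1.0000,0.0000)
member 6 (3-4): L=1.0484, (cx,cy)=(0.4168,-0.9090)
member 7 (3-5): L=0.8534, (cx,cy)=(0.9914,0.1312)
member 8 (4-5): L=1.1408, (cx,cy)=(0.3585,0.9335)
solve A·x = −loads:
  F[0-1] = -1507.5857 N (compression)
  F[0-2] = -1587.3234 N (compression)
  F[1-2] = +1557.3816 N (tension)
  F[1-3] = -1303.9352 N (compression)
  F[2-3] = +1095.4630 N (tension)
  F[2-4] = -617.8555 N (compression)
  F[3-4] = -1243.8596 N (compression)
  F[3-5] = -353.2660 N (compression)
  F[4-5] = -3169.5697 N (compression)
  Rx@0 = +2262.6100 N
  Ry@0 = +1347.8882 N
  Ry@4 = +4089.5318 N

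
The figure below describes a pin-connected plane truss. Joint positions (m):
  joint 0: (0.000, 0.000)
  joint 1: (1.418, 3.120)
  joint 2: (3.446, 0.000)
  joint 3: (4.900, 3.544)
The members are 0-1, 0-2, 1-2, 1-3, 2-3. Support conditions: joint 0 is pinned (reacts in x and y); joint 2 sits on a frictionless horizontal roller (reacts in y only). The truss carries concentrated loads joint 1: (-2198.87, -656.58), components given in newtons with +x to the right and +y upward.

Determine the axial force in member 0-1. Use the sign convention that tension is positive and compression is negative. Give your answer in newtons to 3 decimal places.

-2611.259

N=4 nodes, M=5 members, R=3 reactions → 2N=8, M+R=8
member 0 (0-1): L=3.4271, (cx,cy)=(0.4138,0.9104)
member 1 (0-2): L=3.4460, (cx,cy)=(1.0000,0.0000)
member 2 (1-2): L=3.7212, (cx,cy)=(0.5450,-0.8384)
member 3 (1-3): L=3.5077, (cx,cy)=(0.9927,0.1209)
member 4 (2-3): L=3.8307, (cx,cy)=(0.3796,0.9252)
solve A·x = −loads:
  F[0-1] = -2611.2585 N (compression)
  F[0-2] = -1118.4384 N (compression)
  F[1-2] = +2052.2243 N (tension)
  F[1-3] = -0.0000 N (compression)
  F[2-3] = +0.0000 N (tension)
  Rx@0 = +2198.8700 N
  Ry@0 = +2377.2544 N
  Ry@2 = -1720.6744 N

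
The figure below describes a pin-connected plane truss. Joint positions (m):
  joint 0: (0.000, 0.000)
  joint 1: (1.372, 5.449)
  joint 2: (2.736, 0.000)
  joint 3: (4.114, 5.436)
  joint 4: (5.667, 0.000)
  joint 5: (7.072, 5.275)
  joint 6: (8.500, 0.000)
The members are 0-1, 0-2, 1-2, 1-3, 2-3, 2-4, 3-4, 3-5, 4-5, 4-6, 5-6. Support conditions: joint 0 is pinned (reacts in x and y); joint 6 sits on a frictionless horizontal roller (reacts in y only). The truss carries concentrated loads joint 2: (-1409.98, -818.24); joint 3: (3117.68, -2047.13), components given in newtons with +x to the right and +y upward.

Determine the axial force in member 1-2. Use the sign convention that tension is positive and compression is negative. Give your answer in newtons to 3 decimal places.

-395.413

N=7 nodes, M=11 members, R=3 reactions → 2N=14, M+R=14
member 0 (0-1): L=5.6191, (cx,cy)=(0.2442,0.9697)
member 1 (0-2): L=2.7360, (cx,cy)=(1.0000,0.0000)
member 2 (1-2): L=5.6171, (cx,cy)=(0.2428,-0.9701)
member 3 (1-3): L=2.7420, (cx,cy)=(1.0000,-0.0047)
member 4 (2-3): L=5.6079, (cx,cy)=(0.2457,0.9693)
member 5 (2-4): L=2.9310, (cx,cy)=(1.0000,0.0000)
member 6 (3-4): L=5.6535, (cx,cy)=(0.2747,-0.9615)
member 7 (3-5): L=2.9624, (cx,cy)=(0.9985,-0.0543)
member 8 (4-5): L=5.4589, (cx,cy)=(0.2574,0.9663)
member 9 (4-6): L=2.8330, (cx,cy)=(1.0000,0.0000)
member 10 (5-6): L=5.4649, (cx,cy)=(0.2613,-0.9653)
solve A·x = −loads:
  F[0-1] = +394.6097 N (tension)
  F[0-2] = +1611.3488 N (tension)
  F[1-2] = -395.4131 N (compression)
  F[1-3] = +192.3711 N (tension)
  F[2-3] = +1239.8312 N (tension)
  F[2-4] = +2620.6560 N (tension)
  F[3-4] = -3280.6523 N (compression)
  F[3-5] = -1722.0132 N (compression)
  F[4-5] = +3264.4231 N (tension)
  F[4-6] = +879.2787 N (tension)
  F[5-6] = -3364.9471 N (compression)
  Rx@0 = -1707.7000 N
  Ry@0 = -382.6660 N
  Ry@6 = +3248.0360 N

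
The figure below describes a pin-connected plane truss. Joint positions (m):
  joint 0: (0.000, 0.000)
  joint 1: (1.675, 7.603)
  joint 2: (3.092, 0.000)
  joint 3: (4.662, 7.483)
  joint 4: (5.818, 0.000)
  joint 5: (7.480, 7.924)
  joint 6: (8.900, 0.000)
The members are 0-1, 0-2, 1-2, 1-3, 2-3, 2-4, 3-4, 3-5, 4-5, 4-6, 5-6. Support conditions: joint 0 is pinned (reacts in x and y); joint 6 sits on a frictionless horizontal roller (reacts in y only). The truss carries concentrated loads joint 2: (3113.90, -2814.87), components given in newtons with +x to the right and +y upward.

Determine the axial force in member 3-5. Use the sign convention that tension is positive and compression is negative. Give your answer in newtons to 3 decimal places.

N=7 nodes, M=11 members, R=3 reactions → 2N=14, M+R=14
member 0 (0-1): L=7.7853, (cx,cy)=(0.2151,0.9766)
member 1 (0-2): L=3.0920, (cx,cy)=(1.0000,0.0000)
member 2 (1-2): L=7.7339, (cx,cy)=(0.1832,-0.9831)
member 3 (1-3): L=2.9894, (cx,cy)=(0.9992,-0.0401)
member 4 (2-3): L=7.6459, (cx,cy)=(0.2053,0.9787)
member 5 (2-4): L=2.7260, (cx,cy)=(1.0000,0.0000)
member 6 (3-4): L=7.5718, (cx,cy)=(0.1527,-0.9883)
member 7 (3-5): L=2.8523, (cx,cy)=(0.9880,0.1546)
member 8 (4-5): L=8.0964, (cx,cy)=(0.2053,0.9787)
member 9 (4-6): L=3.0820, (cx,cy)=(1.0000,0.0000)
member 10 (5-6): L=8.0502, (cx,cy)=(0.1764,-0.9843)
solve A·x = −loads:
  F[0-1] = -1880.9901 N (compression)
  F[0-2] = +3518.5921 N (tension)
  F[1-2] = +1899.3299 N (tension)
  F[1-3] = -753.2924 N (compression)
  F[2-3] = +968.3256 N (tension)
  F[2-4] = +553.8511 N (tension)
  F[3-4] = -1051.8049 N (compression)
  F[3-5] = -398.0560 N (compression)
  F[4-5] = +1062.0926 N (tension)
  F[4-6] = +175.2474 N (tension)
  F[5-6] = -993.5084 N (compression)
  Rx@0 = -3113.9000 N
  Ry@0 = +1836.9399 N
  Ry@6 = +977.9301 N

-398.056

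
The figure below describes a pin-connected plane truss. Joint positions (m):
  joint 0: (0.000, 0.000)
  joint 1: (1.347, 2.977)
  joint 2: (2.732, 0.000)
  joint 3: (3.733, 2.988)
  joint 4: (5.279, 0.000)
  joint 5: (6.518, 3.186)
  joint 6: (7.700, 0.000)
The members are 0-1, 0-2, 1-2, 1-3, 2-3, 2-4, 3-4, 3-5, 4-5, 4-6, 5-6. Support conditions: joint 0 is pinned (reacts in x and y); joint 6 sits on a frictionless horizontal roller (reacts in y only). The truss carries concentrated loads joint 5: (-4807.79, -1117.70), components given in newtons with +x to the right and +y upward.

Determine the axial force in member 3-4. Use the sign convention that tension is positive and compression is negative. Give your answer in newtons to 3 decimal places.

2138.227

N=7 nodes, M=11 members, R=3 reactions → 2N=14, M+R=14
member 0 (0-1): L=3.2676, (cx,cy)=(0.4122,0.9111)
member 1 (0-2): L=2.7320, (cx,cy)=(1.0000,0.0000)
member 2 (1-2): L=3.2834, (cx,cy)=(0.4218,-0.9067)
member 3 (1-3): L=2.3860, (cx,cy)=(1.0000,0.0046)
member 4 (2-3): L=3.1512, (cx,cy)=(0.3177,0.9482)
member 5 (2-4): L=2.5470, (cx,cy)=(1.0000,0.0000)
member 6 (3-4): L=3.3643, (cx,cy)=(0.4595,-0.8882)
member 7 (3-5): L=2.7920, (cx,cy)=(0.9975,0.0709)
member 8 (4-5): L=3.4184, (cx,cy)=(0.3624,0.9320)
member 9 (4-6): L=2.4210, (cx,cy)=(1.0000,0.0000)
member 10 (5-6): L=3.3982, (cx,cy)=(0.3478,-0.9376)
solve A·x = −loads:
  F[0-1] = -2371.7791 N (compression)
  F[0-2] = -3830.0610 N (compression)
  F[1-2] = +2373.2205 N (tension)
  F[1-3] = -1978.8173 N (compression)
  F[2-3] = -2269.2877 N (compression)
  F[2-4] = -2108.1422 N (compression)
  F[3-4] = +2138.2272 N (tension)
  F[3-5] = -3691.5347 N (compression)
  F[4-5] = -2037.6356 N (compression)
  F[4-6] = -387.0161 N (compression)
  F[5-6] = +1112.6528 N (tension)
  Rx@0 = +4807.7900 N
  Ry@0 = +2160.8754 N
  Ry@6 = -1043.1754 N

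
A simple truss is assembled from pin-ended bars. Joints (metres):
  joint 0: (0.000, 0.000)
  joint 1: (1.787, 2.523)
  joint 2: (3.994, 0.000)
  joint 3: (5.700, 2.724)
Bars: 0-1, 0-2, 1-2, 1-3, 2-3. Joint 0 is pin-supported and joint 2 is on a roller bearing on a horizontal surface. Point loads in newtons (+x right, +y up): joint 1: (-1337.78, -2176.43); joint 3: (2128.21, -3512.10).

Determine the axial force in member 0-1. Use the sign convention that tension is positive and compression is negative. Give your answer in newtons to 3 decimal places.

N=4 nodes, M=5 members, R=3 reactions → 2N=8, M+R=8
member 0 (0-1): L=3.0917, (cx,cy)=(0.5780,0.8160)
member 1 (0-2): L=3.9940, (cx,cy)=(1.0000,0.0000)
member 2 (1-2): L=3.3521, (cx,cy)=(0.6584,-0.7527)
member 3 (1-3): L=3.9182, (cx,cy)=(0.9987,0.0513)
member 4 (2-3): L=3.2141, (cx,cy)=(0.5308,0.8475)
solve A·x = −loads:
  F[0-1] = +1107.6952 N (tension)
  F[0-2] = +150.1928 N (tension)
  F[1-2] = -3787.4038 N (compression)
  F[1-3] = +4477.5356 N (tension)
  F[2-3] = -4415.0539 N (compression)
  Rx@0 = -790.4300 N
  Ry@0 = -903.9276 N
  Ry@2 = +6592.4576 N

1107.695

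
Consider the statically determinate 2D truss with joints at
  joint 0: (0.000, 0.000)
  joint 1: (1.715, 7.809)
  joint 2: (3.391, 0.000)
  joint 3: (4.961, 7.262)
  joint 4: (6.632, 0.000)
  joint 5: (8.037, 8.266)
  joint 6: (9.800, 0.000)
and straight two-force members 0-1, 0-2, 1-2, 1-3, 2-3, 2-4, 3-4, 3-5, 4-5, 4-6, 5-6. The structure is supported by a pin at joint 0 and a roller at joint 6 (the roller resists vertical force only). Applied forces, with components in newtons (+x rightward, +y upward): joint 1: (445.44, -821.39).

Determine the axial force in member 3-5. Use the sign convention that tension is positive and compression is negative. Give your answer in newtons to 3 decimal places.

N=7 nodes, M=11 members, R=3 reactions → 2N=14, M+R=14
member 0 (0-1): L=7.9951, (cx,cy)=(0.2145,0.9767)
member 1 (0-2): L=3.3910, (cx,cy)=(1.0000,0.0000)
member 2 (1-2): L=7.9868, (cx,cy)=(0.2098,-0.9777)
member 3 (1-3): L=3.2918, (cx,cy)=(0.9861,-0.1662)
member 4 (2-3): L=7.4298, (cx,cy)=(0.2113,0.9774)
member 5 (2-4): L=3.2410, (cx,cy)=(1.0000,0.0000)
member 6 (3-4): L=7.4518, (cx,cy)=(0.2242,-0.9745)
member 7 (3-5): L=3.2357, (cx,cy)=(0.9506,0.3103)
member 8 (4-5): L=8.3846, (cx,cy)=(0.1676,0.9859)
member 9 (4-6): L=3.1680, (cx,cy)=(1.0000,0.0000)
member 10 (5-6): L=8.4519, (cx,cy)=(0.2086,-0.9780)
solve A·x = −loads:
  F[0-1] = -330.3945 N (compression)
  F[0-2] = +516.3117 N (tension)
  F[1-2] = -436.8548 N (compression)
  F[1-3] = -430.6268 N (compression)
  F[2-3] = +436.9960 N (tension)
  F[2-4] = +332.2972 N (tension)
  F[3-4] = -579.4908 N (compression)
  F[3-5] = -212.8571 N (compression)
  F[4-5] = +572.8329 N (tension)
  F[4-6] = +106.3615 N (tension)
  F[5-6] = -509.9026 N (compression)
  Rx@0 = -445.4400 N
  Ry@0 = +322.7038 N
  Ry@6 = +498.6862 N

-212.857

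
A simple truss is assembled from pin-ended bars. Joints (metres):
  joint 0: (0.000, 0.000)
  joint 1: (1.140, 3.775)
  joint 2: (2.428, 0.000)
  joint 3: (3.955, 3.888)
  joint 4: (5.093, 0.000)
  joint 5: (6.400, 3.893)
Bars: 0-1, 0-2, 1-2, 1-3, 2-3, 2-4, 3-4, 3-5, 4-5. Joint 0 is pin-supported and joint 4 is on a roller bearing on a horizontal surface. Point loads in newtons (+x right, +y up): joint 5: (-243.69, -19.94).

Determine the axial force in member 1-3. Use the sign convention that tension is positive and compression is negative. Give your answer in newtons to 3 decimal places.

-115.034

N=6 nodes, M=9 members, R=3 reactions → 2N=12, M+R=12
member 0 (0-1): L=3.9434, (cx,cy)=(0.2891,0.9573)
member 1 (0-2): L=2.4280, (cx,cy)=(1.0000,0.0000)
member 2 (1-2): L=3.9887, (cx,cy)=(0.3229,-0.9464)
member 3 (1-3): L=2.8173, (cx,cy)=(0.9992,0.0401)
member 4 (2-3): L=4.1771, (cx,cy)=(0.3656,0.9308)
member 5 (2-4): L=2.6650, (cx,cy)=(1.0000,0.0000)
member 6 (3-4): L=4.0511, (cx,cy)=(0.2809,-0.9597)
member 7 (3-5): L=2.4450, (cx,cy)=(1.0000,0.0020)
member 8 (4-5): L=4.1065, (cx,cy)=(0.3183,0.9480)
solve A·x = −loads:
  F[0-1] = -189.2353 N (compression)
  F[0-2] = -188.9835 N (compression)
  F[1-2] = +186.5342 N (tension)
  F[1-3] = -115.0335 N (compression)
  F[2-3] = -189.6689 N (compression)
  F[2-4] = -59.4130 N (compression)
  F[3-4] = +188.2503 N (tension)
  F[3-5] = -237.1588 N (compression)
  F[4-5] = -20.5222 N (compression)
  Rx@0 = +243.6900 N
  Ry@0 = +181.1552 N
  Ry@4 = -161.2152 N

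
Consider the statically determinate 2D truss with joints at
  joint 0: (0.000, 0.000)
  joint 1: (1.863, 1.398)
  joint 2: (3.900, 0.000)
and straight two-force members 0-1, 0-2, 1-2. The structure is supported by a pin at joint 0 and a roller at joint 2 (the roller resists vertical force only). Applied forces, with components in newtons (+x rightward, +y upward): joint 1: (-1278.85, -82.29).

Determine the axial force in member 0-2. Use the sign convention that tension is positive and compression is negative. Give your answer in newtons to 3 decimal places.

-610.676

N=3 nodes, M=3 members, R=3 reactions → 2N=6, M+R=6
member 0 (0-1): L=2.3292, (cx,cy)=(0.7998,0.6002)
member 1 (0-2): L=3.9000, (cx,cy)=(1.0000,0.0000)
member 2 (1-2): L=2.4706, (cx,cy)=(0.8245,-0.5659)
solve A·x = −loads:
  F[0-1] = -835.3785 N (compression)
  F[0-2] = -610.6763 N (compression)
  F[1-2] = +740.6606 N (tension)
  Rx@0 = +1278.8500 N
  Ry@0 = +501.3992 N
  Ry@2 = -419.1092 N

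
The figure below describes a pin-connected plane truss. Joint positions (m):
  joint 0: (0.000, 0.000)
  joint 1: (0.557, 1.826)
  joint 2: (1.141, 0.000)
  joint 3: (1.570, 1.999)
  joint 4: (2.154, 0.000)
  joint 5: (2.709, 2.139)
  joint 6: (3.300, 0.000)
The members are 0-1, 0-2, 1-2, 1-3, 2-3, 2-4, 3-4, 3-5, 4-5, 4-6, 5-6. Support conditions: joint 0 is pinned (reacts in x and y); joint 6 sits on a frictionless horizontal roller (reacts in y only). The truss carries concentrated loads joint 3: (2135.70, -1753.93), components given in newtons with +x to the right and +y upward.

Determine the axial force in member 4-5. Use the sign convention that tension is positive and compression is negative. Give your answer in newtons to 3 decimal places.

N=7 nodes, M=11 members, R=3 reactions → 2N=14, M+R=14
member 0 (0-1): L=1.9091, (cx,cy)=(0.2918,0.9565)
member 1 (0-2): L=1.1410, (cx,cy)=(1.0000,0.0000)
member 2 (1-2): L=1.9171, (cx,cy)=(0.3046,-0.9525)
member 3 (1-3): L=1.0277, (cx,cy)=(0.9857,0.1683)
member 4 (2-3): L=2.0445, (cx,cy)=(0.2098,0.9777)
member 5 (2-4): L=1.0130, (cx,cy)=(1.0000,0.0000)
member 6 (3-4): L=2.0826, (cx,cy)=(0.2804,-0.9599)
member 7 (3-5): L=1.1476, (cx,cy)=(0.9925,0.1220)
member 8 (4-5): L=2.2098, (cx,cy)=(0.2512,0.9679)
member 9 (4-6): L=1.1460, (cx,cy)=(1.0000,0.0000)
member 10 (5-6): L=2.2191, (cx,cy)=(0.2663,-0.9639)
solve A·x = −loads:
  F[0-1] = +391.2556 N (tension)
  F[0-2] = +2021.5449 N (tension)
  F[1-2] = -353.1487 N (compression)
  F[1-3] = +224.9430 N (tension)
  F[2-3] = +344.0231 N (tension)
  F[2-4] = +1841.7810 N (tension)
  F[3-4] = -2367.9360 N (compression)
  F[3-5] = -1186.6182 N (compression)
  F[4-5] = +2348.1896 N (tension)
  F[4-6] = +588.0055 N (tension)
  F[5-6] = -2207.9003 N (compression)
  Rx@0 = -2135.7000 N
  Ry@0 = -374.2319 N
  Ry@6 = +2128.1619 N

2348.190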